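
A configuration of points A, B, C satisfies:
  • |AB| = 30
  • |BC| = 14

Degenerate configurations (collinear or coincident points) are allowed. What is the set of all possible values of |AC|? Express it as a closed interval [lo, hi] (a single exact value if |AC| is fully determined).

|AC| ∈ [16, 44]  (≈ [16.0000, 44.0000])

|AB| ∈ {30}
|BC| ∈ {14}
|AC| ∈ [16, 44]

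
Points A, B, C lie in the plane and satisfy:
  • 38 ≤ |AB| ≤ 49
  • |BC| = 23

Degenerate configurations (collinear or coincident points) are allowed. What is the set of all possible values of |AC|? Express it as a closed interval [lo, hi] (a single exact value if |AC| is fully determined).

|AB| ∈ [38, 49]
|BC| ∈ {23}
|AC| ∈ [15, 72]

|AC| ∈ [15, 72]  (≈ [15.0000, 72.0000])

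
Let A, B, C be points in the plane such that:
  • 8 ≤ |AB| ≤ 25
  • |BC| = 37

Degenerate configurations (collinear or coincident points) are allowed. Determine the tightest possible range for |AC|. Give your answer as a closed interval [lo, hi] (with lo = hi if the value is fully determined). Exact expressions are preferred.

|AC| ∈ [12, 62]  (≈ [12.0000, 62.0000])

|AB| ∈ [8, 25]
|BC| ∈ {37}
|AC| ∈ [12, 62]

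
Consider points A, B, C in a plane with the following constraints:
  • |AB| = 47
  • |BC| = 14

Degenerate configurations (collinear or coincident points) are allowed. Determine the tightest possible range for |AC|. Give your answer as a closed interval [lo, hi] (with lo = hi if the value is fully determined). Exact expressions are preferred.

|AB| ∈ {47}
|BC| ∈ {14}
|AC| ∈ [33, 61]

|AC| ∈ [33, 61]  (≈ [33.0000, 61.0000])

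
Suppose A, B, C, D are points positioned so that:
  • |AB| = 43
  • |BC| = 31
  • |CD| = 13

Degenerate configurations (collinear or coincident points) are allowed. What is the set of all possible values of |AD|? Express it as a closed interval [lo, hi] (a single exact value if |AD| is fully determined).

|AD| ∈ [0, 87]  (≈ [0.0000, 87.0000])

|AB| ∈ {43}
|BC| ∈ {31}
|CD| ∈ {13}
|AC| ∈ [12, 74]
|BD| ∈ [18, 44]
|AD| ∈ [0, 87]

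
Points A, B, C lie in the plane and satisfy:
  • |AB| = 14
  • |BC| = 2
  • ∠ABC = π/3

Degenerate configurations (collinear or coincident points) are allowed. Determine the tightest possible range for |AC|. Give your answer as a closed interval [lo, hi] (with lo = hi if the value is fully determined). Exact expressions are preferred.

|AB| ∈ {14}
|BC| ∈ {2}
|AC| ∈ {2·√(43)}

|AC| = 2·√(43)  (≈ 13.1149)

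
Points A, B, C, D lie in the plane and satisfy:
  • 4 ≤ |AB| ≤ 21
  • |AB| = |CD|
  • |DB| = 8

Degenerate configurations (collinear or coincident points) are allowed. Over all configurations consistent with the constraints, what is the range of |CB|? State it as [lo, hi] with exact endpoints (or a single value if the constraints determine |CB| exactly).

|CB| ∈ [0, 29]  (≈ [0.0000, 29.0000])

|AB| ∈ [4, 21]
|BD| ∈ {8}
|CD| ∈ [4, 21]
|AD| ∈ [0, 29]
|BC| ∈ [0, 29]
|AC| ∈ [0, 50]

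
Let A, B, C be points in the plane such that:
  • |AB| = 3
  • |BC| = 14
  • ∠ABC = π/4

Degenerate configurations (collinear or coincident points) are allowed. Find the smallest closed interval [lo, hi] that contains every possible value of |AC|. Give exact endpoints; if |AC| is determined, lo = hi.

|AB| ∈ {3}
|BC| ∈ {14}
|AC| ∈ {√(205 - 42·√(2))}

|AC| = √(205 - 42·√(2))  (≈ 12.0666)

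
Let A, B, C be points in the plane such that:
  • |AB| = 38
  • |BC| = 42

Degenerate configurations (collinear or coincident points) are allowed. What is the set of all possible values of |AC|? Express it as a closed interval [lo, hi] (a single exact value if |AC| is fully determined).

|AC| ∈ [4, 80]  (≈ [4.0000, 80.0000])

|AB| ∈ {38}
|BC| ∈ {42}
|AC| ∈ [4, 80]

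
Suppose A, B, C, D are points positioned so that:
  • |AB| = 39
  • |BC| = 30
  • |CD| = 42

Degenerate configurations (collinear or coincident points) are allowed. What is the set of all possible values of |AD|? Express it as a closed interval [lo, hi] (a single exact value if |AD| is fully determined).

|AD| ∈ [0, 111]  (≈ [0.0000, 111.0000])

|AB| ∈ {39}
|BC| ∈ {30}
|CD| ∈ {42}
|AC| ∈ [9, 69]
|BD| ∈ [12, 72]
|AD| ∈ [0, 111]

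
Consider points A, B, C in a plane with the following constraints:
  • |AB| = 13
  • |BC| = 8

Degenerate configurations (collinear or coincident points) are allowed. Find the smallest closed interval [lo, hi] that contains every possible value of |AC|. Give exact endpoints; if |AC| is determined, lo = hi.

|AB| ∈ {13}
|BC| ∈ {8}
|AC| ∈ [5, 21]

|AC| ∈ [5, 21]  (≈ [5.0000, 21.0000])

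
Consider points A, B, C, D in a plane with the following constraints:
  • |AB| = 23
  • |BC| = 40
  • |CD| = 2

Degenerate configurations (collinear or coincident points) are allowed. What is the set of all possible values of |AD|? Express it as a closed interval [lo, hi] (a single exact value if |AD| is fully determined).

|AD| ∈ [15, 65]  (≈ [15.0000, 65.0000])

|AB| ∈ {23}
|BC| ∈ {40}
|CD| ∈ {2}
|AC| ∈ [17, 63]
|BD| ∈ [38, 42]
|AD| ∈ [15, 65]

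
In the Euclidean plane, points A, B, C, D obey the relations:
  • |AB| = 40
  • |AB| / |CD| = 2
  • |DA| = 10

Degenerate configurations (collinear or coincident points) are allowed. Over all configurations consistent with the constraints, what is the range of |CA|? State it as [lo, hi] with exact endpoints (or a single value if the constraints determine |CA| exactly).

|AB| ∈ {40}
|AD| ∈ {10}
|CD| ∈ {20}
|BD| ∈ [30, 50]
|AC| ∈ [10, 30]
|BC| ∈ [10, 70]

|CA| ∈ [10, 30]  (≈ [10.0000, 30.0000])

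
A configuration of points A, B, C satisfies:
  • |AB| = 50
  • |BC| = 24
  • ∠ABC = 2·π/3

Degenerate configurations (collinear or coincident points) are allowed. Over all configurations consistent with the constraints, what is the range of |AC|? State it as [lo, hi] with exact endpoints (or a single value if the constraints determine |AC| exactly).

|AB| ∈ {50}
|BC| ∈ {24}
|AC| ∈ {2·√(1069)}

|AC| = 2·√(1069)  (≈ 65.3911)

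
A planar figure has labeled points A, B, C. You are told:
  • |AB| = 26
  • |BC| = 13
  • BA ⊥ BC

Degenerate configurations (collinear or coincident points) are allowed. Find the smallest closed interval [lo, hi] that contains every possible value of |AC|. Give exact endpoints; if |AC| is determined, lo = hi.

|AC| = 13·√(5)  (≈ 29.0689)

|AB| ∈ {26}
|BC| ∈ {13}
|AC| ∈ {13·√(5)}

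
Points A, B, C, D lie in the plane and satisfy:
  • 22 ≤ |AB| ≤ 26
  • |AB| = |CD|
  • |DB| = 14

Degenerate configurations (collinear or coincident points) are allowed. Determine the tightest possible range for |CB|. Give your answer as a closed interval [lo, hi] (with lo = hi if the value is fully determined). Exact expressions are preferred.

|AB| ∈ [22, 26]
|BD| ∈ {14}
|CD| ∈ [22, 26]
|AD| ∈ [8, 40]
|BC| ∈ [8, 40]
|AC| ∈ [0, 66]

|CB| ∈ [8, 40]  (≈ [8.0000, 40.0000])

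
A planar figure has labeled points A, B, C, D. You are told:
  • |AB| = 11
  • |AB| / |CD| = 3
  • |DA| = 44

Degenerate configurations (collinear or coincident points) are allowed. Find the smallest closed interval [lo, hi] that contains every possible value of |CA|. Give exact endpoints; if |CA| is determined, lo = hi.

|AB| ∈ {11}
|AD| ∈ {44}
|CD| ∈ {11/3}
|BD| ∈ [33, 55]
|AC| ∈ [121/3, 143/3]
|BC| ∈ [88/3, 176/3]

|CA| ∈ [121/3, 143/3]  (≈ [40.3333, 47.6667])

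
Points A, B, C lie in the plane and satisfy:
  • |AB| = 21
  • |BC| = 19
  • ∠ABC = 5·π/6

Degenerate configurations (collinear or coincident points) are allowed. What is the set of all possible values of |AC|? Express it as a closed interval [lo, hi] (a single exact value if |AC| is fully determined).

|AB| ∈ {21}
|BC| ∈ {19}
|AC| ∈ {√(399·√(3) + 802)}

|AC| = √(399·√(3) + 802)  (≈ 38.6405)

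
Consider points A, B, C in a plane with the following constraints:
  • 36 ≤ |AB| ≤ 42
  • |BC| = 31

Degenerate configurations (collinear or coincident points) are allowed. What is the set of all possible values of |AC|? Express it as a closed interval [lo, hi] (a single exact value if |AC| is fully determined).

|AB| ∈ [36, 42]
|BC| ∈ {31}
|AC| ∈ [5, 73]

|AC| ∈ [5, 73]  (≈ [5.0000, 73.0000])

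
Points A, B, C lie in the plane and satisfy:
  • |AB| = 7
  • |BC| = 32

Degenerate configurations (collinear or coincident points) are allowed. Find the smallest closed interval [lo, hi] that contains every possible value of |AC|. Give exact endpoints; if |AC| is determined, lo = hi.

|AB| ∈ {7}
|BC| ∈ {32}
|AC| ∈ [25, 39]

|AC| ∈ [25, 39]  (≈ [25.0000, 39.0000])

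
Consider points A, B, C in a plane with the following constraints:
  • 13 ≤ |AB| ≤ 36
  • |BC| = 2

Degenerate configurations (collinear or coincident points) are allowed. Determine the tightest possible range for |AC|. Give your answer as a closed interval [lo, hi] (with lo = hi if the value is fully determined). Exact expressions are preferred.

|AC| ∈ [11, 38]  (≈ [11.0000, 38.0000])

|AB| ∈ [13, 36]
|BC| ∈ {2}
|AC| ∈ [11, 38]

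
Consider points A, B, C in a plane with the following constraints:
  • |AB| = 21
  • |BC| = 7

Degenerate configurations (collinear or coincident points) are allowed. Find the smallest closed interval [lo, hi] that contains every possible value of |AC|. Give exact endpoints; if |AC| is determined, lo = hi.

|AC| ∈ [14, 28]  (≈ [14.0000, 28.0000])

|AB| ∈ {21}
|BC| ∈ {7}
|AC| ∈ [14, 28]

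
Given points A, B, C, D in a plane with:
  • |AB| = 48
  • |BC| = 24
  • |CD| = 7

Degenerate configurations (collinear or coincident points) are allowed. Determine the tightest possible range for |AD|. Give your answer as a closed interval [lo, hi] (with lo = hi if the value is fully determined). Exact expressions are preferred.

|AD| ∈ [17, 79]  (≈ [17.0000, 79.0000])

|AB| ∈ {48}
|BC| ∈ {24}
|CD| ∈ {7}
|AC| ∈ [24, 72]
|BD| ∈ [17, 31]
|AD| ∈ [17, 79]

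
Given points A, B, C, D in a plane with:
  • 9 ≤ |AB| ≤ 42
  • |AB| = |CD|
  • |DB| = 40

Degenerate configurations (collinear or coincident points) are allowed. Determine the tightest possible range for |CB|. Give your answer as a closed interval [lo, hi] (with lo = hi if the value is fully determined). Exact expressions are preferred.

|CB| ∈ [0, 82]  (≈ [0.0000, 82.0000])

|AB| ∈ [9, 42]
|BD| ∈ {40}
|CD| ∈ [9, 42]
|AD| ∈ [0, 82]
|BC| ∈ [0, 82]
|AC| ∈ [0, 124]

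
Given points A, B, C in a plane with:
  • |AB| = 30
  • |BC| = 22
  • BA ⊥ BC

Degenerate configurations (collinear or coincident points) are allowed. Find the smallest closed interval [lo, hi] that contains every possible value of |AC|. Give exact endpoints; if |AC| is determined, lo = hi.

|AB| ∈ {30}
|BC| ∈ {22}
|AC| ∈ {2·√(346)}

|AC| = 2·√(346)  (≈ 37.2022)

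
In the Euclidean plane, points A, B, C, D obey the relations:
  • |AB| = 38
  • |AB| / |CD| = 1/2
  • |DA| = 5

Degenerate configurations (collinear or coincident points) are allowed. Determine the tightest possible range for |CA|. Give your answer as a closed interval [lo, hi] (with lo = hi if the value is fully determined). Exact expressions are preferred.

|AB| ∈ {38}
|AD| ∈ {5}
|CD| ∈ {76}
|BD| ∈ [33, 43]
|AC| ∈ [71, 81]
|BC| ∈ [33, 119]

|CA| ∈ [71, 81]  (≈ [71.0000, 81.0000])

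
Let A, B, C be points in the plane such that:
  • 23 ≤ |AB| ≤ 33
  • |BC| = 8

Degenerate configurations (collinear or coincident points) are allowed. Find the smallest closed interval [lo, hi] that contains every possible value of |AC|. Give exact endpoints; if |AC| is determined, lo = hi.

|AC| ∈ [15, 41]  (≈ [15.0000, 41.0000])

|AB| ∈ [23, 33]
|BC| ∈ {8}
|AC| ∈ [15, 41]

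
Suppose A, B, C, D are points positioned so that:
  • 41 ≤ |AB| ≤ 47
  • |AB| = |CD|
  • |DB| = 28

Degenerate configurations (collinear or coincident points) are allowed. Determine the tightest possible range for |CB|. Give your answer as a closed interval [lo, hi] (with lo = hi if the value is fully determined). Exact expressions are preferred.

|AB| ∈ [41, 47]
|BD| ∈ {28}
|CD| ∈ [41, 47]
|AD| ∈ [13, 75]
|BC| ∈ [13, 75]
|AC| ∈ [0, 122]

|CB| ∈ [13, 75]  (≈ [13.0000, 75.0000])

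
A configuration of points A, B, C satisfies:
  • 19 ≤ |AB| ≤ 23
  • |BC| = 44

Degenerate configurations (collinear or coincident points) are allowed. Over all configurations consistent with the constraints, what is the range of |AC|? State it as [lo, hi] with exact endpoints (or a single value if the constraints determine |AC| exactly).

|AB| ∈ [19, 23]
|BC| ∈ {44}
|AC| ∈ [21, 67]

|AC| ∈ [21, 67]  (≈ [21.0000, 67.0000])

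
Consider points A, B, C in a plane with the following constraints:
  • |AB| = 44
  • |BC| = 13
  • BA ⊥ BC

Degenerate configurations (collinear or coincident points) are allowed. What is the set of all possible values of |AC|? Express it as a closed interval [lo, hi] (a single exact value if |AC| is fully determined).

|AC| = √(2105)  (≈ 45.8803)

|AB| ∈ {44}
|BC| ∈ {13}
|AC| ∈ {√(2105)}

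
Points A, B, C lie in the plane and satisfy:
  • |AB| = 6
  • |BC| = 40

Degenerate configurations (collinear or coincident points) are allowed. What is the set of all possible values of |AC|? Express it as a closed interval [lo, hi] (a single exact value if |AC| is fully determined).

|AB| ∈ {6}
|BC| ∈ {40}
|AC| ∈ [34, 46]

|AC| ∈ [34, 46]  (≈ [34.0000, 46.0000])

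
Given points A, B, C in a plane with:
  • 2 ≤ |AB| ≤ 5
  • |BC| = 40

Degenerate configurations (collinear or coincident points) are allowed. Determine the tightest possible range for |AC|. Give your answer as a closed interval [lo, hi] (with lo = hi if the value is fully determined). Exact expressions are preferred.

|AC| ∈ [35, 45]  (≈ [35.0000, 45.0000])

|AB| ∈ [2, 5]
|BC| ∈ {40}
|AC| ∈ [35, 45]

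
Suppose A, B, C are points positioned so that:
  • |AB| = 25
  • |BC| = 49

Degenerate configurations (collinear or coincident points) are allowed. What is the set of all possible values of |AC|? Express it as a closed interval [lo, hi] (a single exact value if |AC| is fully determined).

|AB| ∈ {25}
|BC| ∈ {49}
|AC| ∈ [24, 74]

|AC| ∈ [24, 74]  (≈ [24.0000, 74.0000])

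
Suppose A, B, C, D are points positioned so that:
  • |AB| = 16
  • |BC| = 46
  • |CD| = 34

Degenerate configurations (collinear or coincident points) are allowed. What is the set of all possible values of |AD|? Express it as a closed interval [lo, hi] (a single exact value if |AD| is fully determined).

|AD| ∈ [0, 96]  (≈ [0.0000, 96.0000])

|AB| ∈ {16}
|BC| ∈ {46}
|CD| ∈ {34}
|AC| ∈ [30, 62]
|BD| ∈ [12, 80]
|AD| ∈ [0, 96]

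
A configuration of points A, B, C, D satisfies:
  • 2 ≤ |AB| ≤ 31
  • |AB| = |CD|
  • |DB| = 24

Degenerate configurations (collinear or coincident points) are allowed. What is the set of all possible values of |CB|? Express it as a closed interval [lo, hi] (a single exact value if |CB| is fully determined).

|CB| ∈ [0, 55]  (≈ [0.0000, 55.0000])

|AB| ∈ [2, 31]
|BD| ∈ {24}
|CD| ∈ [2, 31]
|AD| ∈ [0, 55]
|BC| ∈ [0, 55]
|AC| ∈ [0, 86]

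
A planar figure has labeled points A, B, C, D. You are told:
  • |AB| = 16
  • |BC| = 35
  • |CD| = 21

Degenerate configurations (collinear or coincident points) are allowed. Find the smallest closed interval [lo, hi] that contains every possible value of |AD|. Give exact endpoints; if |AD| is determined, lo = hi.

|AD| ∈ [0, 72]  (≈ [0.0000, 72.0000])

|AB| ∈ {16}
|BC| ∈ {35}
|CD| ∈ {21}
|AC| ∈ [19, 51]
|BD| ∈ [14, 56]
|AD| ∈ [0, 72]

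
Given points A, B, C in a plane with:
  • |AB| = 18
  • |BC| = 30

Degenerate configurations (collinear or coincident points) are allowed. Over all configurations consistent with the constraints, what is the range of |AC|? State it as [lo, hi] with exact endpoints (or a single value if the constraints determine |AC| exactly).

|AC| ∈ [12, 48]  (≈ [12.0000, 48.0000])

|AB| ∈ {18}
|BC| ∈ {30}
|AC| ∈ [12, 48]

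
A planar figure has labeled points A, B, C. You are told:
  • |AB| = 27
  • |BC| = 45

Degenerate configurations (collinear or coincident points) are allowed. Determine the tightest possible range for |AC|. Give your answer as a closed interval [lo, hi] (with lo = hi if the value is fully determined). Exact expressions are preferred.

|AC| ∈ [18, 72]  (≈ [18.0000, 72.0000])

|AB| ∈ {27}
|BC| ∈ {45}
|AC| ∈ [18, 72]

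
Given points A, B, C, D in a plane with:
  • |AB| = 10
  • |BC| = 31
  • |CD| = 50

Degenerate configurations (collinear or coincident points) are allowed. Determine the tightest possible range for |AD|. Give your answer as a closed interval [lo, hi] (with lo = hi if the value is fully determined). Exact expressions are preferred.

|AB| ∈ {10}
|BC| ∈ {31}
|CD| ∈ {50}
|AC| ∈ [21, 41]
|BD| ∈ [19, 81]
|AD| ∈ [9, 91]

|AD| ∈ [9, 91]  (≈ [9.0000, 91.0000])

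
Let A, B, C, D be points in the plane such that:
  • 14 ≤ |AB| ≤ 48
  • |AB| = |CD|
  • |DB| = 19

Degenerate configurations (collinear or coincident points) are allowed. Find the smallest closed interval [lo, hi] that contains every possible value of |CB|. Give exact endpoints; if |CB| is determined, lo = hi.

|AB| ∈ [14, 48]
|BD| ∈ {19}
|CD| ∈ [14, 48]
|AD| ∈ [0, 67]
|BC| ∈ [0, 67]
|AC| ∈ [0, 115]

|CB| ∈ [0, 67]  (≈ [0.0000, 67.0000])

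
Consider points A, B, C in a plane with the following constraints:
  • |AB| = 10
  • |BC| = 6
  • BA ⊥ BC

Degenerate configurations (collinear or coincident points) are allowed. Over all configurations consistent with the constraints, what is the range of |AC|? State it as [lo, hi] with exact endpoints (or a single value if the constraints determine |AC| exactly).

|AB| ∈ {10}
|BC| ∈ {6}
|AC| ∈ {2·√(34)}

|AC| = 2·√(34)  (≈ 11.6619)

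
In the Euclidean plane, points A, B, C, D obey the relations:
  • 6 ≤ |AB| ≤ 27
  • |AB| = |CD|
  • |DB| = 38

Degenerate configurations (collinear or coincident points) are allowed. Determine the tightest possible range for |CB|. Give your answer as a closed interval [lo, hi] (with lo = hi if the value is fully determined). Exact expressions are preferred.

|CB| ∈ [11, 65]  (≈ [11.0000, 65.0000])

|AB| ∈ [6, 27]
|BD| ∈ {38}
|CD| ∈ [6, 27]
|AD| ∈ [11, 65]
|BC| ∈ [11, 65]
|AC| ∈ [0, 92]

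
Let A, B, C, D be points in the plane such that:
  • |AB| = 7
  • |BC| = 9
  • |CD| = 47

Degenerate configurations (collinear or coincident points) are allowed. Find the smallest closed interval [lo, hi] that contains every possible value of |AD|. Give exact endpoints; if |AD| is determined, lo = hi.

|AB| ∈ {7}
|BC| ∈ {9}
|CD| ∈ {47}
|AC| ∈ [2, 16]
|BD| ∈ [38, 56]
|AD| ∈ [31, 63]

|AD| ∈ [31, 63]  (≈ [31.0000, 63.0000])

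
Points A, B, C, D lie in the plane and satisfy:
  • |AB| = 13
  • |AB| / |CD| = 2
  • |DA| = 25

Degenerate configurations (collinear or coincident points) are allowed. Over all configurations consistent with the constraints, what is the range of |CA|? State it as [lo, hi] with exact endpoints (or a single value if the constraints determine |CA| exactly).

|AB| ∈ {13}
|AD| ∈ {25}
|CD| ∈ {13/2}
|BD| ∈ [12, 38]
|AC| ∈ [37/2, 63/2]
|BC| ∈ [11/2, 89/2]

|CA| ∈ [37/2, 63/2]  (≈ [18.5000, 31.5000])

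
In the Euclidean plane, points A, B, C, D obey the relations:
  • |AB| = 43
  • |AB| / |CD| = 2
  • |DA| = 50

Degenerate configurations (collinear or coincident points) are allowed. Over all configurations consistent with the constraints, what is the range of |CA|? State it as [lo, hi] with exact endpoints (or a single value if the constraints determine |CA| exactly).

|CA| ∈ [57/2, 143/2]  (≈ [28.5000, 71.5000])

|AB| ∈ {43}
|AD| ∈ {50}
|CD| ∈ {43/2}
|BD| ∈ [7, 93]
|AC| ∈ [57/2, 143/2]
|BC| ∈ [0, 229/2]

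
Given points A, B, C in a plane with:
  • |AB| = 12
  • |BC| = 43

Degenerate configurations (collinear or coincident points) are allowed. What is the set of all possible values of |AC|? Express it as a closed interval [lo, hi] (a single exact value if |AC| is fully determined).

|AB| ∈ {12}
|BC| ∈ {43}
|AC| ∈ [31, 55]

|AC| ∈ [31, 55]  (≈ [31.0000, 55.0000])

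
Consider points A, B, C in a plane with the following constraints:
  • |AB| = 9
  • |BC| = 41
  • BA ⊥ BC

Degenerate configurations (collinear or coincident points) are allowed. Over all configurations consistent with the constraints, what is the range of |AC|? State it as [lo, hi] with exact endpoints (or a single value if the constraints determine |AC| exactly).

|AB| ∈ {9}
|BC| ∈ {41}
|AC| ∈ {√(1762)}

|AC| = √(1762)  (≈ 41.9762)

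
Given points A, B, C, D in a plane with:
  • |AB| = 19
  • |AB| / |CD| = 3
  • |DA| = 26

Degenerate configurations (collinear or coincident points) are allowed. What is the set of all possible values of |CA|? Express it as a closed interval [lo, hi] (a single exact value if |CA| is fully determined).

|CA| ∈ [59/3, 97/3]  (≈ [19.6667, 32.3333])

|AB| ∈ {19}
|AD| ∈ {26}
|CD| ∈ {19/3}
|BD| ∈ [7, 45]
|AC| ∈ [59/3, 97/3]
|BC| ∈ [2/3, 154/3]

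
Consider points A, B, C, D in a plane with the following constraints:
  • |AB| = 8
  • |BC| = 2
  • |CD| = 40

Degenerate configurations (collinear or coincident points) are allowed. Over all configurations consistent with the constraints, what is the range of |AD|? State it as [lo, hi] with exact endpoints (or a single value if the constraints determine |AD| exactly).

|AD| ∈ [30, 50]  (≈ [30.0000, 50.0000])

|AB| ∈ {8}
|BC| ∈ {2}
|CD| ∈ {40}
|AC| ∈ [6, 10]
|BD| ∈ [38, 42]
|AD| ∈ [30, 50]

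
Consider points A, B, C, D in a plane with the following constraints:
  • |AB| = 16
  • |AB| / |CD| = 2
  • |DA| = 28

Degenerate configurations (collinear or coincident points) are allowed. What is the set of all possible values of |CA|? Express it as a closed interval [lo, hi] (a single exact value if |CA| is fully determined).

|CA| ∈ [20, 36]  (≈ [20.0000, 36.0000])

|AB| ∈ {16}
|AD| ∈ {28}
|CD| ∈ {8}
|BD| ∈ [12, 44]
|AC| ∈ [20, 36]
|BC| ∈ [4, 52]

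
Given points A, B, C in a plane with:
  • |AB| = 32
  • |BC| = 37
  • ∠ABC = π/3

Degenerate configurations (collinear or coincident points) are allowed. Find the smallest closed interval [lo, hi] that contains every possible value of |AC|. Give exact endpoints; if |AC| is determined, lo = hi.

|AC| = √(1209)  (≈ 34.7707)

|AB| ∈ {32}
|BC| ∈ {37}
|AC| ∈ {√(1209)}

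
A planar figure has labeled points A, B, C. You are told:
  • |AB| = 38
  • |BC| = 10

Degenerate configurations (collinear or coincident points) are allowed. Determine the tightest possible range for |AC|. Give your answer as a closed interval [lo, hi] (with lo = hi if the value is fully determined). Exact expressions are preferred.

|AC| ∈ [28, 48]  (≈ [28.0000, 48.0000])

|AB| ∈ {38}
|BC| ∈ {10}
|AC| ∈ [28, 48]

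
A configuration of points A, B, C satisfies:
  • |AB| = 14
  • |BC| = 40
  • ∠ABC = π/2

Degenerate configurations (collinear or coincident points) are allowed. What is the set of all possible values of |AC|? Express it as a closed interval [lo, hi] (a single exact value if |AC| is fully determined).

|AC| = 2·√(449)  (≈ 42.3792)

|AB| ∈ {14}
|BC| ∈ {40}
|AC| ∈ {2·√(449)}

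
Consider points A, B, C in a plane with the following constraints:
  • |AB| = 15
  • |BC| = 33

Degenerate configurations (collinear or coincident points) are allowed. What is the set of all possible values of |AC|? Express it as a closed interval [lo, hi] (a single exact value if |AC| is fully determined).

|AB| ∈ {15}
|BC| ∈ {33}
|AC| ∈ [18, 48]

|AC| ∈ [18, 48]  (≈ [18.0000, 48.0000])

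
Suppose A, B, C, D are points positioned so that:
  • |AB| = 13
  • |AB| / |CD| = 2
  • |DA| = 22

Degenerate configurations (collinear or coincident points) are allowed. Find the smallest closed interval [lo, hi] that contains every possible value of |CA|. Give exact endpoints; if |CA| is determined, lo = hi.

|CA| ∈ [31/2, 57/2]  (≈ [15.5000, 28.5000])

|AB| ∈ {13}
|AD| ∈ {22}
|CD| ∈ {13/2}
|BD| ∈ [9, 35]
|AC| ∈ [31/2, 57/2]
|BC| ∈ [5/2, 83/2]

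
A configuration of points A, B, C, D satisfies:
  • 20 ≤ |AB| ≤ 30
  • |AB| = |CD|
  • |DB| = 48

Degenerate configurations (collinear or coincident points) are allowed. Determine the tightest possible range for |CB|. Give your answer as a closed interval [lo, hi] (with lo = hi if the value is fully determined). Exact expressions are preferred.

|CB| ∈ [18, 78]  (≈ [18.0000, 78.0000])

|AB| ∈ [20, 30]
|BD| ∈ {48}
|CD| ∈ [20, 30]
|AD| ∈ [18, 78]
|BC| ∈ [18, 78]
|AC| ∈ [0, 108]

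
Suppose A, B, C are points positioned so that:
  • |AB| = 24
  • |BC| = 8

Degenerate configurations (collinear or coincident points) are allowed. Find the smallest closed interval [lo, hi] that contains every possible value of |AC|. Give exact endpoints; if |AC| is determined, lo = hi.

|AC| ∈ [16, 32]  (≈ [16.0000, 32.0000])

|AB| ∈ {24}
|BC| ∈ {8}
|AC| ∈ [16, 32]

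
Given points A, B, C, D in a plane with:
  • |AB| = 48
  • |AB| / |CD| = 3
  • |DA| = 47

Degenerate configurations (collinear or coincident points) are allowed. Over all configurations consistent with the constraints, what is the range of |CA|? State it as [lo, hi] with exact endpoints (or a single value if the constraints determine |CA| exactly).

|AB| ∈ {48}
|AD| ∈ {47}
|CD| ∈ {16}
|BD| ∈ [1, 95]
|AC| ∈ [31, 63]
|BC| ∈ [0, 111]

|CA| ∈ [31, 63]  (≈ [31.0000, 63.0000])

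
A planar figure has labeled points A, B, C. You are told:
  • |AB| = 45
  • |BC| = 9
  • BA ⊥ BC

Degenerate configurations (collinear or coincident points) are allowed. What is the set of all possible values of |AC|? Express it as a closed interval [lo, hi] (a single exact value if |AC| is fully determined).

|AB| ∈ {45}
|BC| ∈ {9}
|AC| ∈ {9·√(26)}

|AC| = 9·√(26)  (≈ 45.8912)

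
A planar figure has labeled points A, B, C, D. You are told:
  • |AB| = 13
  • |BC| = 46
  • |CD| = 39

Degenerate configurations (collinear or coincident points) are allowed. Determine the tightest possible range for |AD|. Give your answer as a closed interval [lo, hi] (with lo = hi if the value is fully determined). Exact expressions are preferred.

|AD| ∈ [0, 98]  (≈ [0.0000, 98.0000])

|AB| ∈ {13}
|BC| ∈ {46}
|CD| ∈ {39}
|AC| ∈ [33, 59]
|BD| ∈ [7, 85]
|AD| ∈ [0, 98]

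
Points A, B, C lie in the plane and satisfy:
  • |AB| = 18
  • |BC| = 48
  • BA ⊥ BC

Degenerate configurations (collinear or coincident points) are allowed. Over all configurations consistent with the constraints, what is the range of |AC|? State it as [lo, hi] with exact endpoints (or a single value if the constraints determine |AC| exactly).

|AC| = 6·√(73)  (≈ 51.2640)

|AB| ∈ {18}
|BC| ∈ {48}
|AC| ∈ {6·√(73)}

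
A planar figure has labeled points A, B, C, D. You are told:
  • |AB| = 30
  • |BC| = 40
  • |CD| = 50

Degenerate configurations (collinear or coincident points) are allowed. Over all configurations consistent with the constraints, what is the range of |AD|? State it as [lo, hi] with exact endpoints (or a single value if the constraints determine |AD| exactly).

|AD| ∈ [0, 120]  (≈ [0.0000, 120.0000])

|AB| ∈ {30}
|BC| ∈ {40}
|CD| ∈ {50}
|AC| ∈ [10, 70]
|BD| ∈ [10, 90]
|AD| ∈ [0, 120]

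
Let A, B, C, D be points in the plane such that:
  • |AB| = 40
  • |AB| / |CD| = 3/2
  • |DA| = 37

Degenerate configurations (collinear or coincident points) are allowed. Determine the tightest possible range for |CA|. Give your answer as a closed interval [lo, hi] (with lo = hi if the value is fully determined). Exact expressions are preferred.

|AB| ∈ {40}
|AD| ∈ {37}
|CD| ∈ {80/3}
|BD| ∈ [3, 77]
|AC| ∈ [31/3, 191/3]
|BC| ∈ [0, 311/3]

|CA| ∈ [31/3, 191/3]  (≈ [10.3333, 63.6667])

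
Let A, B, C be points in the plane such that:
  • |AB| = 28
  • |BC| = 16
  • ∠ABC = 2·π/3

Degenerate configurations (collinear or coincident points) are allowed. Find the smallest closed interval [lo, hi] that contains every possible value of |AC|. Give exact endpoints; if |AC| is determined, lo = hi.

|AC| = 4·√(93)  (≈ 38.5746)

|AB| ∈ {28}
|BC| ∈ {16}
|AC| ∈ {4·√(93)}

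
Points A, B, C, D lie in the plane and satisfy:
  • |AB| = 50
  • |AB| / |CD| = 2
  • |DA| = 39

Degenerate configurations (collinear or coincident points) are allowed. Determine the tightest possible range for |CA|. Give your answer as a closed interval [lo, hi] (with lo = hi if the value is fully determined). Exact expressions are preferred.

|AB| ∈ {50}
|AD| ∈ {39}
|CD| ∈ {25}
|BD| ∈ [11, 89]
|AC| ∈ [14, 64]
|BC| ∈ [0, 114]

|CA| ∈ [14, 64]  (≈ [14.0000, 64.0000])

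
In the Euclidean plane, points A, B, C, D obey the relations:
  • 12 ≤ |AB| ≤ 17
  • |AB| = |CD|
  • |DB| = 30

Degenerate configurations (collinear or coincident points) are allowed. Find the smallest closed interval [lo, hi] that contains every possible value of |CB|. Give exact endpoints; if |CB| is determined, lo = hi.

|CB| ∈ [13, 47]  (≈ [13.0000, 47.0000])

|AB| ∈ [12, 17]
|BD| ∈ {30}
|CD| ∈ [12, 17]
|AD| ∈ [13, 47]
|BC| ∈ [13, 47]
|AC| ∈ [0, 64]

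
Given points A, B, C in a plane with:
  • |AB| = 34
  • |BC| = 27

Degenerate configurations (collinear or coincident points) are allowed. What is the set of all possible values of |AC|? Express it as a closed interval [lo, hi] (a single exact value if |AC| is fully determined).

|AC| ∈ [7, 61]  (≈ [7.0000, 61.0000])

|AB| ∈ {34}
|BC| ∈ {27}
|AC| ∈ [7, 61]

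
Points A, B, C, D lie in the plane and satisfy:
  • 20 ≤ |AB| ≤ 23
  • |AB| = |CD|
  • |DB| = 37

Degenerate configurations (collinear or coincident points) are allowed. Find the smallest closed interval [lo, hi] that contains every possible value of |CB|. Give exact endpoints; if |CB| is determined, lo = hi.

|CB| ∈ [14, 60]  (≈ [14.0000, 60.0000])

|AB| ∈ [20, 23]
|BD| ∈ {37}
|CD| ∈ [20, 23]
|AD| ∈ [14, 60]
|BC| ∈ [14, 60]
|AC| ∈ [0, 83]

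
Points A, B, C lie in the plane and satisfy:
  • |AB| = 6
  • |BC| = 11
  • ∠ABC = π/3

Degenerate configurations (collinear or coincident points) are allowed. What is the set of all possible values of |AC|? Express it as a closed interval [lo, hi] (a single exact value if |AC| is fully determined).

|AC| = √(91)  (≈ 9.5394)

|AB| ∈ {6}
|BC| ∈ {11}
|AC| ∈ {√(91)}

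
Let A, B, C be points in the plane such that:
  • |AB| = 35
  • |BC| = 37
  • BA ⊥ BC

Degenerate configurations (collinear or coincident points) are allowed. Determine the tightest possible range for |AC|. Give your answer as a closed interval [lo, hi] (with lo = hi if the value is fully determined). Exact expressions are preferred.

|AC| = √(2594)  (≈ 50.9313)

|AB| ∈ {35}
|BC| ∈ {37}
|AC| ∈ {√(2594)}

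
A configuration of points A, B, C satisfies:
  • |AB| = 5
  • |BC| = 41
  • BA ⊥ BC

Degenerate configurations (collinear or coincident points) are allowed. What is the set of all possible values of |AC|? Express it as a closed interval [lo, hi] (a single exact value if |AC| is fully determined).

|AC| = √(1706)  (≈ 41.3038)

|AB| ∈ {5}
|BC| ∈ {41}
|AC| ∈ {√(1706)}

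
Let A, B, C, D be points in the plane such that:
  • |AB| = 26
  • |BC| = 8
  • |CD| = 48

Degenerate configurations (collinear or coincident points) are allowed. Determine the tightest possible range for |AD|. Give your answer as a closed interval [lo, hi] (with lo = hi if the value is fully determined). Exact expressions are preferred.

|AB| ∈ {26}
|BC| ∈ {8}
|CD| ∈ {48}
|AC| ∈ [18, 34]
|BD| ∈ [40, 56]
|AD| ∈ [14, 82]

|AD| ∈ [14, 82]  (≈ [14.0000, 82.0000])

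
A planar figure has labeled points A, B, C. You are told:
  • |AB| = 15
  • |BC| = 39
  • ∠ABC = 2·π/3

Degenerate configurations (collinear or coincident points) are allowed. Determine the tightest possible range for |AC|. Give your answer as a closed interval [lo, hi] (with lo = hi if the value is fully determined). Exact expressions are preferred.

|AB| ∈ {15}
|BC| ∈ {39}
|AC| ∈ {3·√(259)}

|AC| = 3·√(259)  (≈ 48.2804)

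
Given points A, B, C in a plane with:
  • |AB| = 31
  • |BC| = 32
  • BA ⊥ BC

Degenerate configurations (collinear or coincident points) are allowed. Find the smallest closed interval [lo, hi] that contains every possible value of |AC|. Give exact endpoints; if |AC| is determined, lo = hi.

|AB| ∈ {31}
|BC| ∈ {32}
|AC| ∈ {√(1985)}

|AC| = √(1985)  (≈ 44.5533)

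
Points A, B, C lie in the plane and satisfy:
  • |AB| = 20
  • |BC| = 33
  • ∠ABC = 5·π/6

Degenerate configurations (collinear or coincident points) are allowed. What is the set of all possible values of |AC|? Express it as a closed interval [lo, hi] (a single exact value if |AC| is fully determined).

|AC| = √(660·√(3) + 1489)  (≈ 51.3045)

|AB| ∈ {20}
|BC| ∈ {33}
|AC| ∈ {√(660·√(3) + 1489)}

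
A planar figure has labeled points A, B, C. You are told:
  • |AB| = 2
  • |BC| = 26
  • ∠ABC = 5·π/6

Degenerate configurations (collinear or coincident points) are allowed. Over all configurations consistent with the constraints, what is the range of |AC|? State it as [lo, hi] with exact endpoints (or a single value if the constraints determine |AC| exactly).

|AB| ∈ {2}
|BC| ∈ {26}
|AC| ∈ {2·√(13·√(3) + 170)}

|AC| = 2·√(13·√(3) + 170)  (≈ 27.7501)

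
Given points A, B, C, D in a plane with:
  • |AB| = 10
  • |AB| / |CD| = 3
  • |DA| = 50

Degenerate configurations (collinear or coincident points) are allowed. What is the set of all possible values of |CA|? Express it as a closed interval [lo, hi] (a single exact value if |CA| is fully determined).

|CA| ∈ [140/3, 160/3]  (≈ [46.6667, 53.3333])

|AB| ∈ {10}
|AD| ∈ {50}
|CD| ∈ {10/3}
|BD| ∈ [40, 60]
|AC| ∈ [140/3, 160/3]
|BC| ∈ [110/3, 190/3]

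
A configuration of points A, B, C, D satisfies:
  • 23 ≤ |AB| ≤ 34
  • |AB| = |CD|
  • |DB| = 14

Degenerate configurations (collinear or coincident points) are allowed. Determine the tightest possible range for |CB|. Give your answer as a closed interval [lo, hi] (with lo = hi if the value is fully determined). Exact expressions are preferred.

|CB| ∈ [9, 48]  (≈ [9.0000, 48.0000])

|AB| ∈ [23, 34]
|BD| ∈ {14}
|CD| ∈ [23, 34]
|AD| ∈ [9, 48]
|BC| ∈ [9, 48]
|AC| ∈ [0, 82]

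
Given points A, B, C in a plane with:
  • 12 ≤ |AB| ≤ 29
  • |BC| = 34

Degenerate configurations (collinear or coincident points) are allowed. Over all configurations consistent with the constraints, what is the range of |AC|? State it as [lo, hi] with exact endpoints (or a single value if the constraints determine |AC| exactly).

|AC| ∈ [5, 63]  (≈ [5.0000, 63.0000])

|AB| ∈ [12, 29]
|BC| ∈ {34}
|AC| ∈ [5, 63]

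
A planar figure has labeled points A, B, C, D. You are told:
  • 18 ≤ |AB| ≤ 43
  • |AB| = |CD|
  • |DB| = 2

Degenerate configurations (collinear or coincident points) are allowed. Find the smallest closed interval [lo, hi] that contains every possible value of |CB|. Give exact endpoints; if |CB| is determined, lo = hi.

|AB| ∈ [18, 43]
|BD| ∈ {2}
|CD| ∈ [18, 43]
|AD| ∈ [16, 45]
|BC| ∈ [16, 45]
|AC| ∈ [0, 88]

|CB| ∈ [16, 45]  (≈ [16.0000, 45.0000])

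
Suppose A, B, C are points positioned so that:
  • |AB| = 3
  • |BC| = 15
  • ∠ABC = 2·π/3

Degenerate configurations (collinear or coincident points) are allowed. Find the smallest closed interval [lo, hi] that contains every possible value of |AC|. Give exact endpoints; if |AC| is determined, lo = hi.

|AC| = 3·√(31)  (≈ 16.7033)

|AB| ∈ {3}
|BC| ∈ {15}
|AC| ∈ {3·√(31)}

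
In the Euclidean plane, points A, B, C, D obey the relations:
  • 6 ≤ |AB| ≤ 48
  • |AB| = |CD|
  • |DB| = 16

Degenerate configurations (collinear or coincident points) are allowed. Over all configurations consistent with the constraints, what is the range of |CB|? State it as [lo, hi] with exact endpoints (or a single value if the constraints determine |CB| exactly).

|CB| ∈ [0, 64]  (≈ [0.0000, 64.0000])

|AB| ∈ [6, 48]
|BD| ∈ {16}
|CD| ∈ [6, 48]
|AD| ∈ [0, 64]
|BC| ∈ [0, 64]
|AC| ∈ [0, 112]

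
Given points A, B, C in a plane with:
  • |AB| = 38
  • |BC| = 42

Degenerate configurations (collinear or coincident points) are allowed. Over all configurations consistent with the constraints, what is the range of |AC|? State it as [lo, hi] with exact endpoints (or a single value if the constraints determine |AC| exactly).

|AC| ∈ [4, 80]  (≈ [4.0000, 80.0000])

|AB| ∈ {38}
|BC| ∈ {42}
|AC| ∈ [4, 80]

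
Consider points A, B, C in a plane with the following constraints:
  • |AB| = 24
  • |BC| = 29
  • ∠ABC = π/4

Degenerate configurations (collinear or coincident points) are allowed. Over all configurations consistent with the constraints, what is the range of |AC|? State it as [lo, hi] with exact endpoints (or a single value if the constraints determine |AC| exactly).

|AC| = √(1417 - 696·√(2))  (≈ 20.8016)

|AB| ∈ {24}
|BC| ∈ {29}
|AC| ∈ {√(1417 - 696·√(2))}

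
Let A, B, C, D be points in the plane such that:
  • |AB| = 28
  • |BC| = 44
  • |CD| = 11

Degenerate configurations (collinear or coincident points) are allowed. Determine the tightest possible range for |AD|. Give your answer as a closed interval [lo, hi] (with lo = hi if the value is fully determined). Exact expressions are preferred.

|AB| ∈ {28}
|BC| ∈ {44}
|CD| ∈ {11}
|AC| ∈ [16, 72]
|BD| ∈ [33, 55]
|AD| ∈ [5, 83]

|AD| ∈ [5, 83]  (≈ [5.0000, 83.0000])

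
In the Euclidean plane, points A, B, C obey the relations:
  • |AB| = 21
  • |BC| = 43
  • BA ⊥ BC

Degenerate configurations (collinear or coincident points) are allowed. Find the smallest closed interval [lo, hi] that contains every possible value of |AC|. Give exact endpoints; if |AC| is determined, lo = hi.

|AC| = √(2290)  (≈ 47.8539)

|AB| ∈ {21}
|BC| ∈ {43}
|AC| ∈ {√(2290)}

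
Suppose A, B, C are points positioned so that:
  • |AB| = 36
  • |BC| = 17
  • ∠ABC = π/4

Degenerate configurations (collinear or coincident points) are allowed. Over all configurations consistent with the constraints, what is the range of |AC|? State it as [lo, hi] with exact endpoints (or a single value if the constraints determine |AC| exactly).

|AC| = √(1585 - 612·√(2))  (≈ 26.8235)

|AB| ∈ {36}
|BC| ∈ {17}
|AC| ∈ {√(1585 - 612·√(2))}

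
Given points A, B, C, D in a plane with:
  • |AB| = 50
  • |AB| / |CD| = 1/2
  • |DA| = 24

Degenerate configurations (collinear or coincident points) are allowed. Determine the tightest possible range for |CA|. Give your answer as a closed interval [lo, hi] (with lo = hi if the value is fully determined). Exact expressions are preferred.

|AB| ∈ {50}
|AD| ∈ {24}
|CD| ∈ {100}
|BD| ∈ [26, 74]
|AC| ∈ [76, 124]
|BC| ∈ [26, 174]

|CA| ∈ [76, 124]  (≈ [76.0000, 124.0000])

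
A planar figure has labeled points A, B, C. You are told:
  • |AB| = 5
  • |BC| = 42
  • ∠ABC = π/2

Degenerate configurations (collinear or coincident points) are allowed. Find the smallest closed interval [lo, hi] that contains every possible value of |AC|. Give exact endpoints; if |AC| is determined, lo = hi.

|AB| ∈ {5}
|BC| ∈ {42}
|AC| ∈ {√(1789)}

|AC| = √(1789)  (≈ 42.2966)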